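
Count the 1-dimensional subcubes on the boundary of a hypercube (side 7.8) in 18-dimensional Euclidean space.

Number of 1-faces = C(18,1) · 2^(18-1) = 18 · 131072 = 2359296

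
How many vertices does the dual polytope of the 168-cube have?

An n-cross-polytope has 2n vertices; here n = 168, giving 336.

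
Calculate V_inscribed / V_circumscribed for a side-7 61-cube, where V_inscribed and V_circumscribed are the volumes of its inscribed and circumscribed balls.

V_in / V_out = (r_in/r_out)^61 = (1/√61)^61 = 61^(-61/2) ≈ 3.52728e-55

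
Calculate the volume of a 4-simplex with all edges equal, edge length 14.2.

Volume = 14.2^4 · √(5/2^4) / 4! ≈ 947.037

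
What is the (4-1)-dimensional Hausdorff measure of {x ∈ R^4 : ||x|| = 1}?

|∂B_4(1)| = 2·π^2 ≈ 19.7392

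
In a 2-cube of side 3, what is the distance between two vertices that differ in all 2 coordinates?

d = √(3² + 3² + ... + 3²) [2 terms] = √(2·3²) = 3√2 ≈ 4.24264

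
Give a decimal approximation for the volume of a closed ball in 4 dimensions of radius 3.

Volume = π^{4/2}·(3)^4/Γ(3) = 81·π^2/2 ≈ 399.719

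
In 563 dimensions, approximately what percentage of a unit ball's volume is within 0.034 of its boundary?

1 - (1-0.034)^563 ≈ 0.9999999965 ≈ (100 - 3.48e-07)%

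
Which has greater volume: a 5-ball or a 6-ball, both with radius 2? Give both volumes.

V_5(2) ≈ 168.441. V_6(2) ≈ 330.734. The 6-ball is larger.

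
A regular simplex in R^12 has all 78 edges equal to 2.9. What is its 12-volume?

Volume = 2.9^12 · √(13/2^12) / 12! ≈ 4.16132e-05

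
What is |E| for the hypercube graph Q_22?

An n-cube has n·2^(n-1) edges. With n = 22: 22·2097152 = 46137344.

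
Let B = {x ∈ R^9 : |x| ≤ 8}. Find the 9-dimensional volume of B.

V_9(8) = π^(9/2) · (8)^9 / Γ(9/2 + 1) = 4294967296·π^4/945 ≈ 4.42718e+08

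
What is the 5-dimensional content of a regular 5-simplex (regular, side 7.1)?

V = (7.1^5 / 5!) · √((5+1) / 2^5) ≈ 65.1045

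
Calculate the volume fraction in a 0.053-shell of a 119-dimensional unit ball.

1 - (1-0.053)^119 ≈ 0.998467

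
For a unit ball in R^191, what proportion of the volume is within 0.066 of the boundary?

Shell fraction = 1 - (1-0.066)^191 ≈ 0.999997831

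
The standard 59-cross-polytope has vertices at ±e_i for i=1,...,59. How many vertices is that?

Number of vertices = 2n = 118.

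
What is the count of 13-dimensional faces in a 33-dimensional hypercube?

Number of 13-faces = C(33,13) · 2^(33-13) = 573166440 · 1048576 = 601008572989440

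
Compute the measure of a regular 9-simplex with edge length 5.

V = (5^9 / 9!) · √((9+1) / 2^9) ≈ 0.752198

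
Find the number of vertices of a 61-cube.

The 61-cube has 2^61 = 2305843009213693952 vertices.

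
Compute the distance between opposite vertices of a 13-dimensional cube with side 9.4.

d = √(9.4² + 9.4² + ... + 9.4²) [13 terms] = √(13·9.4²) = 9.4√13 ≈ 33.8922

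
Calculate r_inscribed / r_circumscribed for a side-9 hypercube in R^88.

r_in / r_out = (9/2) / (9√88/2) = 1/√88 ≈ 0.1066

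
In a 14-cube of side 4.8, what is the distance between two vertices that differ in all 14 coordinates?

d = √(4.8² + 4.8² + ... + 4.8²) [14 terms] = √(14·4.8²) = 4.8√14 ≈ 17.96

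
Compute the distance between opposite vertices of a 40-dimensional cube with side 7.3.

||(7.3,7.3,...,7.3)|| = √(40)·7.3 ≈ 46.1693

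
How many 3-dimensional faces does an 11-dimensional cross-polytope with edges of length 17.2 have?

Number of 3-faces = 2^(3+1) · C(11,3+1) = 16 · 330 = 5280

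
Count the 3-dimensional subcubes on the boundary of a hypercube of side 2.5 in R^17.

Number of 3-faces = C(17,3) · 2^(17-3) = 680 · 16384 = 11141120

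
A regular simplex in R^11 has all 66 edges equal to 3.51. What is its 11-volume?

V = (3.51^11 / 11!) · √((11+1) / 2^11) ≈ 0.00191051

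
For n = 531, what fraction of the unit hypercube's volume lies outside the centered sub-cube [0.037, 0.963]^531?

1 - (1 - 2·0.037)^531 = 1 - 0.926^531 ≈ 1 - 1.864e-18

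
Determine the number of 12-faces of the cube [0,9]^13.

Number of 12-faces = C(13,12) · 2^(13-12) = 13 · 2 = 26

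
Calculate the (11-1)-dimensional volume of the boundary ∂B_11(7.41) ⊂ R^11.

S = n·V_n(r)/r = 11·V_11(7.41)/7.41 (volume-to-surface relation), giving 1.03438e+10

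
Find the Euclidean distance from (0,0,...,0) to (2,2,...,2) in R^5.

d = √(2² + 2² + ... + 2²) [5 terms] = √(5·2²) = 2√5 ≈ 4.47214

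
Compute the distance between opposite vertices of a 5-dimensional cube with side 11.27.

The space diagonal of an n-cube of side s is s√n. Here 11.27·√5 ≈ 25.2005.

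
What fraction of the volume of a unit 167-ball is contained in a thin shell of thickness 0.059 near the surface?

Shell fraction = 1 - (1-0.059)^167 ≈ 0.999961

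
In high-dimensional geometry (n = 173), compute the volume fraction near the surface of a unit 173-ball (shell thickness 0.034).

1 - (1-0.034)^173 ≈ 0.997482 ≈ 99.75%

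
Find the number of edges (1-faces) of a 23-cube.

f_1(23-cube) = (23 choose 1) · 2^22 = 96468992.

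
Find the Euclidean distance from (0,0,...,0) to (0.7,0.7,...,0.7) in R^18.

||(0.7,0.7,...,0.7)|| = √(18)·0.7 ≈ 2.96985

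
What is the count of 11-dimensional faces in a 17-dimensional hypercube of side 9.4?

Number of 11-faces = C(17,11) · 2^(17-11) = 12376 · 64 = 792064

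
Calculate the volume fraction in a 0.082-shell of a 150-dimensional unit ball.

1 - (1-0.082)^150 ≈ 0.9999973307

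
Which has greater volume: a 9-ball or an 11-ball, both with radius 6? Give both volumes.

V_9(6) ≈ 3.32414e+07. V_11(6) ≈ 6.83547e+08. The 11-ball is larger.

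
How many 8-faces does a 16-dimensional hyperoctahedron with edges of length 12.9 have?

Each 8-face is the convex hull of 9 vertices, one chosen as ±e_i from each of 9 distinct axes: 2^9·C(16,9) = 5857280.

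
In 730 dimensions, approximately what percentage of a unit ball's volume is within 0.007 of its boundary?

1 - (1-0.007)^730 ≈ 0.994071 ≈ 99.41%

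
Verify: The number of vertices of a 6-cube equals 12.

False. The 6-cube has 2^6 = 64 vertices.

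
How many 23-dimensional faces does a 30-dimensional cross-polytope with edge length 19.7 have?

Each 23-face is the convex hull of 24 vertices, one chosen as ±e_i from each of 24 distinct axes: 2^24·C(30,24) = 9961891430400.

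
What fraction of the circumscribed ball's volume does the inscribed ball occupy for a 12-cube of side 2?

V_in/V_out = n^(-n/2) = 12^(-12/2) ≈ 3.34898e-07.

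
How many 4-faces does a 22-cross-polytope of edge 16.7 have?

Each 4-face is the convex hull of 5 vertices, one chosen as ±e_i from each of 5 distinct axes: 2^5·C(22,5) = 842688.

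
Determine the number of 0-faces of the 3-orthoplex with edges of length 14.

Each 0-face is the convex hull of 1 vertex, one chosen as ±e_i from each of 1 distinct axis: 2^1·C(3,1) = 6.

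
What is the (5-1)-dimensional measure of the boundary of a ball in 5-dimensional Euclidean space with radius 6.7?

|∂B_5(6.7)| ≈ 53035.6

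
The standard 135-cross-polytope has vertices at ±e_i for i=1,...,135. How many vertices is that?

The 135-dimensional cross-polytope has 2n = 2·135 = 270 vertices.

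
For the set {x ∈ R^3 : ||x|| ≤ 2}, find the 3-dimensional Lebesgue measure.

Volume = π^{3/2}·(2)^3/Γ(5/2) = 32·π/3 ≈ 33.5103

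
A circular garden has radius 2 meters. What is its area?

The n-ball volume is π^(n/2)·r^n/Γ(n/2+1). With n=2, r=2: V = 4·π ≈ 12.5664.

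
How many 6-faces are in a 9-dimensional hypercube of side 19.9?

Choose 6 of 9 axes to span the face (C(9,6) = 84 ways), then fix each of the remaining 3 coordinates at one of its two extreme values (2^3 = 8 ways): 84·8 = 672.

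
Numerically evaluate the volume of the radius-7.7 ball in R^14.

V_14(7.7) = π^(14/2) · (7.7)^14 / Γ(14/2 + 1) ≈ 1.54344e+12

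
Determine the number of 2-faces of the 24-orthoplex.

Each 2-face is the convex hull of 3 vertices, one chosen as ±e_i from each of 3 distinct axes: 2^3·C(24,3) = 16192.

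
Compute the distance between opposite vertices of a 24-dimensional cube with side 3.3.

d = √(3.3² + 3.3² + ... + 3.3²) [24 terms] = √(24·3.3²) = 3.3√24 ≈ 16.1666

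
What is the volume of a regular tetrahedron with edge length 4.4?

Volume = (√2/12) · 4.4³ = 10.039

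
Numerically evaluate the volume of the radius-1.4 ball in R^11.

V_11(1.4) = π^(11/2) · (1.4)^11 / Γ(11/2 + 1) ≈ 76.298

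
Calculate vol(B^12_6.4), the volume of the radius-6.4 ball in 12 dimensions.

Volume = π^{12/2}·(6.4)^12/Γ(7) ≈ 6.3056e+09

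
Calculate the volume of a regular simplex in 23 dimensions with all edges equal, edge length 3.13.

For a regular n-simplex with edge a, V = (a^n / n!)·√((n+1)/2^n). With a=3.13, n=23: V ≈ 1.63413e-14.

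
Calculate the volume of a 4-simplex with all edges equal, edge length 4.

V_4 = √(5) · 4^4 / (4! · 2^(4/2)) ≈ 5.96285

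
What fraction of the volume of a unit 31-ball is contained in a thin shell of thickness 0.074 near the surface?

V(inner)/V(outer) = ((1-0.074)/1)^31 ≈ 0.09224, so the shell fraction is 0.907755.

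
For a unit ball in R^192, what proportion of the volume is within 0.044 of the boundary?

V(inner)/V(outer) = ((1-0.044)/1)^192 ≈ 0.000177, so the shell fraction is 0.999823.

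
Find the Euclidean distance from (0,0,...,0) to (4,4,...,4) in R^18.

Diagonal = √18 · 4 ≈ 16.9706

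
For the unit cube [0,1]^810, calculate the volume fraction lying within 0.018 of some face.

Shell fraction = 1 - (1-0.036)^810 ≈ 1 - 1.266e-13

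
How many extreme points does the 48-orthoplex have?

Number of vertices = 2n = 96.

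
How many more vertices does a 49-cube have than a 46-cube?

The 49-cube has 2^49 = 562949953421312 vertices. The 46-cube has 2^46 = 70368744177664 vertices. Difference: 562949953421312 - 70368744177664 = 492581209243648.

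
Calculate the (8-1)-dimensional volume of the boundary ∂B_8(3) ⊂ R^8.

S = n·V_n(r)/r = 8·V_8(3)/3 (volume-to-surface relation), giving 729·π^4 ≈ 71011.2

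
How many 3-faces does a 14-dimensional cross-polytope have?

Each 3-face is the convex hull of 4 vertices, one chosen as ±e_i from each of 4 distinct axes: 2^4·C(14,4) = 16016.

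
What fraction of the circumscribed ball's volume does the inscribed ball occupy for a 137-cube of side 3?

V_in / V_out = (r_in/r_out)^137 = (1/√137)^137 = 137^(-137/2) ≈ 4.31163e-147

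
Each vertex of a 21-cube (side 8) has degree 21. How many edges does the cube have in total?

Each of the 2^21 = 2097152 vertices has degree 21; total edges = 21·2^21/2 = 22020096.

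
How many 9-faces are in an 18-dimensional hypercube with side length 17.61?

Choose 9 of 18 axes to span the face (C(18,9) = 48620 ways), then fix each of the remaining 9 coordinates at one of its two extreme values (2^9 = 512 ways): 48620·512 = 24893440.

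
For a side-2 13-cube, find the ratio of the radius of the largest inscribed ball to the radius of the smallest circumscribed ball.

r_in = 2/2 (half the side); r_out = 2√13/2 (half the diagonal). Ratio = 1/√13 ≈ 0.27735.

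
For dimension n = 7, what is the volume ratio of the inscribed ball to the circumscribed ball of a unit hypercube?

V_in / V_out = (r_in/r_out)^7 = (1/√7)^7 = 7^(-7/2) ≈ 0.00110194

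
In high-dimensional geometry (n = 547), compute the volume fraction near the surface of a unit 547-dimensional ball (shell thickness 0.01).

1 - (1-0.01)^547 ≈ 0.995903 ≈ 99.59%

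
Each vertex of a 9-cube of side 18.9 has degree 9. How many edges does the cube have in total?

An n-cube has n·2^(n-1) edges. With n = 9: 9·256 = 2304.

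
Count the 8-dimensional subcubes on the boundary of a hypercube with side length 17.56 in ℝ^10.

Number of 8-faces = C(10,8) · 2^(10-8) = 45 · 4 = 180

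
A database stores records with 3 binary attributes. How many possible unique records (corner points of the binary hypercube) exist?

An n-cube has 2^n vertices; for n = 3 that is 2^3 = 8.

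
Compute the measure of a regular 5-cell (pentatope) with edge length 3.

V = (3^4 / 4!) · √((4+1) / 2^4) ≈ 1.88668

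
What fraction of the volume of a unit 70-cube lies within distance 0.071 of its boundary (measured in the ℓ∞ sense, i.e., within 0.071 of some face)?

The inner cube has side 1-2·0.071 = 0.858 and volume (0.858)^70 ≈ 2.209e-05, so the shell holds 0.999978 of the volume.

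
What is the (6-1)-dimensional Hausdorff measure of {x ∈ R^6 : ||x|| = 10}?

|∂B_6(10)| = 100000·π^3 ≈ 3.10063e+06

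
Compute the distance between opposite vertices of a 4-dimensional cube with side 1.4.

Diagonal = √4 · 1.4 = 2.8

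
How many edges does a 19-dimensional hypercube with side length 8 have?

The 19-cube has n·2^(n-1) = 19·2^18 = 19·262144 = 4980736 edges.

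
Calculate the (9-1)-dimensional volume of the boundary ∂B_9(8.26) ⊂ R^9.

The surface area of an n-ball is 2π^(n/2) r^(n-1) / Γ(n/2). For n=9, r=8.26: 6.43281e+08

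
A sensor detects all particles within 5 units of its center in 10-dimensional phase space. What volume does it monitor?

The n-ball volume is π^(n/2)·r^n/Γ(n/2+1). With n=10, r=5: V = 1953125·π^5/24 ≈ 2.49039e+07.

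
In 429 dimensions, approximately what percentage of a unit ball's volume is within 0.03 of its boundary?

1 - (1-0.03)^429 ≈ 0.9999978862 ≈ 99.999789%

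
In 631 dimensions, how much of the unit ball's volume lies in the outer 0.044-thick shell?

1 - (1-0.044)^631 ≈ 1 - 4.666e-13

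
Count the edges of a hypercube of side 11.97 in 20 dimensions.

An n-cube has n·2^(n-1) edges. With n = 20: 20·524288 = 10485760.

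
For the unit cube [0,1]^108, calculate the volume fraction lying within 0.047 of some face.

Shell fraction = 1 - (1-0.094)^108 ≈ 0.999977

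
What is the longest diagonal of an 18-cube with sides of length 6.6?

The space diagonal of an n-cube of side s is s√n. Here 6.6·√18 ≈ 28.0014.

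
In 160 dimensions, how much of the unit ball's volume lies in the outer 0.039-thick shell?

Shell fraction = 1 - (1-0.039)^160 ≈ 0.998279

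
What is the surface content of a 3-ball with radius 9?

S_3(9) = 2·π^(3/2)·(9)^2 / Γ(3/2) = 4πr² = 4π·(9)² ≈ 1017.88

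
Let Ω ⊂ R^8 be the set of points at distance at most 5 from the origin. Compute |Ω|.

Volume = π^{8/2}·(5)^8/Γ(5) = 390625·π^4/24 ≈ 1.58543e+06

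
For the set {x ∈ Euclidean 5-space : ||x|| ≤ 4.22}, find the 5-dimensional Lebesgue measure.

V_5(4.22) = π^(5/2) · (4.22)^5 / Γ(5/2 + 1) ≈ 7044.67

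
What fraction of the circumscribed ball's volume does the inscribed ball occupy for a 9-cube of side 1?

Volume scales as r^n, and r_in/r_out = 1/√9, giving (1/√9)^9 ≈ 5.08053e-05.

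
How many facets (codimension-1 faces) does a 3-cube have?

Number of 2-faces = C(3,2) · 2^(3-2) = 3 · 2 = 6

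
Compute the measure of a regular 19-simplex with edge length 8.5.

For a regular n-simplex with edge a, V = (a^n / n!)·√((n+1)/2^n). With a=8.5, n=19: V ≈ 0.0231523.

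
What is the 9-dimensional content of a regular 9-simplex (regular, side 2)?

V = (2^9 / 9!) · √((9+1) / 2^9) ≈ 0.000197184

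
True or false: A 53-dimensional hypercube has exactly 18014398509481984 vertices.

False. The 53-cube has 2^53 = 9007199254740992 vertices.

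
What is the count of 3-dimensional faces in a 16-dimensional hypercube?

Choose 3 of 16 axes to span the face (C(16,3) = 560 ways), then fix each of the remaining 13 coordinates at one of its two extreme values (2^13 = 8192 ways): 560·8192 = 4587520.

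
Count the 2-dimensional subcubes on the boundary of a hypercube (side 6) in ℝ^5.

Choose 2 of 5 axes to span the face (C(5,2) = 10 ways), then fix each of the remaining 3 coordinates at one of its two extreme values (2^3 = 8 ways): 10·8 = 80.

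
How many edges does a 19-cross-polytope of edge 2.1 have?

Number of 1-faces = 2^(1+1) · C(19,1+1) = 4 · 171 = 684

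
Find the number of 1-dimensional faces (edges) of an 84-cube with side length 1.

Each of the 2^84 = 19342813113834066795298816 vertices has degree 84; total edges = 84·2^84/2 = 812398150781030805402550272.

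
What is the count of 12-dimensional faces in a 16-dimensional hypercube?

f_12(16-cube) = (16 choose 12) · 2^4 = 29120.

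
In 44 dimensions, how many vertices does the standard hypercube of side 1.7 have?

An n-cube has 2^n vertices; for n = 44 that is 2^44 = 17592186044416.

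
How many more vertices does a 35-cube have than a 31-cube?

The 35-cube has 2^35 = 34359738368 vertices. The 31-cube has 2^31 = 2147483648 vertices. Difference: 34359738368 - 2147483648 = 32212254720.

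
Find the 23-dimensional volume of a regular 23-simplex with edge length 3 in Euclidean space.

Volume = 3^23 · √(24/2^23) / 23! ≈ 6.15964e-15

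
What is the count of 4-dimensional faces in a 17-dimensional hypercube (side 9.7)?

Number of 4-faces = C(17,4) · 2^(17-4) = 2380 · 8192 = 19496960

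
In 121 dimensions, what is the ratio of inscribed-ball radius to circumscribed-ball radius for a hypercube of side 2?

Ratio = (s/2)/(s√121/2) = 121^(-1/2) ≈ 0.0909091.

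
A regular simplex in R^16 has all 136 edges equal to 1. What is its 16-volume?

Volume = 1^16 · √(17/2^16) / 16! ≈ 7.69777e-16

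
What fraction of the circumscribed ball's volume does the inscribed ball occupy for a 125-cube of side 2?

V_in/V_out = n^(-n/2) = 125^(-125/2) ≈ 8.77252e-132.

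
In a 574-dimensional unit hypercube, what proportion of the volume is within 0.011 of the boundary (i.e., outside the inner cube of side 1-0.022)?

1 - (1 - 2·0.011)^574 = 1 - 0.978^574 ≈ 0.9999971522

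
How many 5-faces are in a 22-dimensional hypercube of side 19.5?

An n-cube has C(n,k)·2^(n-k) k-faces. Here C(22,5)·2^17 = 26334·131072 = 3451650048.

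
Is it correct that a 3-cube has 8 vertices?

True. The 3-cube has 2^3 = 8 vertices.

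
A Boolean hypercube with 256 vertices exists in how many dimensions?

The n-cube has 2^n vertices, and 256 = 2^8, so n = 8.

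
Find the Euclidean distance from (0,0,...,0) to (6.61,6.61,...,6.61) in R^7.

The space diagonal of an n-cube of side s is s√n. Here 6.61·√7 ≈ 17.4884.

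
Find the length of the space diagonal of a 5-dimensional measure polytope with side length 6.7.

d = √(6.7² + 6.7² + ... + 6.7²) [5 terms] = √(5·6.7²) = 6.7√5 ≈ 14.9817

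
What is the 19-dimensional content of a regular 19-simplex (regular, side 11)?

Volume = 11^19 · √(20/2^19) / 19! ≈ 3.10525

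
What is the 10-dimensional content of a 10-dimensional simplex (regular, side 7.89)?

V_10 = √(11) · 7.89^10 / (10! · 2^(10/2)) ≈ 26.7026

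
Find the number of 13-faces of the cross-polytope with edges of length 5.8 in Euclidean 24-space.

f_13(24-orthoplex) = 2^14 · (24 choose 14) = 32133218304.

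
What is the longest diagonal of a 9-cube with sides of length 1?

||(1,1,...,1)|| = √(9)·1 = 3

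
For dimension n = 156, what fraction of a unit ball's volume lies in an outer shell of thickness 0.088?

1 - (1-0.088)^156 ≈ 0.9999994256 ≈ 99.999943%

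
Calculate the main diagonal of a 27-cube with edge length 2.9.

The space diagonal of an n-cube of side s is s√n. Here 2.9·√27 ≈ 15.0688.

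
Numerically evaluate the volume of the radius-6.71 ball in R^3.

The n-ball volume is π^(n/2)·r^n/Γ(n/2+1). With n=3, r=6.71: V ≈ 1265.48.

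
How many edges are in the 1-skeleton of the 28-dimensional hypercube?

Number of 1-faces = C(28,1)·2^(28-1) = 28·134217728 = 3758096384.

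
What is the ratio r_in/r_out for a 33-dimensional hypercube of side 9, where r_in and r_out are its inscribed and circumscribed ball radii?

r_in / r_out = (9/2) / (9√33/2) = 1/√33 ≈ 0.174078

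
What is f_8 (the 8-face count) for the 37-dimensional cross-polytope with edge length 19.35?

f_8(37-orthoplex) = 2^9 · (37 choose 9) = 63694653440.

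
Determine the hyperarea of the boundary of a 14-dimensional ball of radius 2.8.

S = n·V_n(r)/r = 14·V_14(2.8)/2.8 (volume-to-surface relation), giving 5.45508e+06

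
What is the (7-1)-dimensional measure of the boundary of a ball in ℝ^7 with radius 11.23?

S_7(11.23) = 2·π^(7/2)·(11.23)^6 / Γ(7/2) ≈ 6.63372e+07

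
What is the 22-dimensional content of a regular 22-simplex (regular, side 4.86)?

For a regular n-simplex with edge a, V = (a^n / n!)·√((n+1)/2^n). With a=4.86, n=22: V ≈ 2.65929e-09.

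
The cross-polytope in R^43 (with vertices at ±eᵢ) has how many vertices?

Number of vertices = 2n = 86.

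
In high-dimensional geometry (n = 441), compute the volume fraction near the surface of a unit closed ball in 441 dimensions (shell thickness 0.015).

1 - (1-0.015)^441 ≈ 0.998725 ≈ 99.87%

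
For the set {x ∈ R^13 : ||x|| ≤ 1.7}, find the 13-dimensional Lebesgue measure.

Volume = π^{13/2}·(1.7)^13/Γ(15/2) ≈ 901.939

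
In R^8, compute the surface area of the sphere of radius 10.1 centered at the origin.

S = n·V_n(r)/r = 8·V_8(10.1)/10.1 (volume-to-surface relation), giving 3.48119e+08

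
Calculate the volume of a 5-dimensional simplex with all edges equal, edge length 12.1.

V_5 = √(6) · 12.1^5 / (5! · 2^(5/2)) ≈ 935.936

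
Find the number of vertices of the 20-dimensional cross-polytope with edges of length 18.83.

The vertices are ±e_1, ..., ±e_20, so there are 2·20 = 40.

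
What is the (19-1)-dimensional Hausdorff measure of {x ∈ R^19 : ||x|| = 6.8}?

S_19(6.8) = 2·π^(19/2)·(6.8)^18 / Γ(19/2) ≈ 8.56054e+14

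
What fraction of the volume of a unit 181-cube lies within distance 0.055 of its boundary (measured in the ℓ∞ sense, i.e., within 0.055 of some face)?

The inner cube has side 1-2·0.055 = 0.89 and volume (0.89)^181 ≈ 6.912e-10, so the shell holds 0.9999999993 of the volume.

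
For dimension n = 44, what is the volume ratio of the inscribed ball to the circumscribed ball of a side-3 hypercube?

V_in/V_out = n^(-n/2) = 44^(-44/2) ≈ 6.98299e-37.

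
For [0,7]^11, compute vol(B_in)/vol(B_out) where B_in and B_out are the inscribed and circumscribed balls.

V_in / V_out = (r_in/r_out)^11 = (1/√11)^11 = 11^(-11/2) ≈ 1.87215e-06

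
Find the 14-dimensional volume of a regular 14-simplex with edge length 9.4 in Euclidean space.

For a regular n-simplex with edge a, V = (a^n / n!)·√((n+1)/2^n). With a=9.4, n=14: V ≈ 14.5954.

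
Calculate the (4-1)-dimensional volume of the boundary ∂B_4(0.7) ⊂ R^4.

S_4(0.7) = 2·π^(4/2)·(0.7)^3 / Γ(4/2) ≈ 6.77055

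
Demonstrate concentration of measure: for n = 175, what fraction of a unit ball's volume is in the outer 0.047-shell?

1 - (1-0.047)^175 ≈ 0.999781 ≈ 99.9781%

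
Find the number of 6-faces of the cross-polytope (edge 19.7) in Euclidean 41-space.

f_6(41-orthoplex) = 2^7 · (41 choose 7) = 2877688320.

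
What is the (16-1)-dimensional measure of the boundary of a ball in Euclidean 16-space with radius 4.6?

S = n·V_n(r)/r = 16·V_16(4.6)/4.6 (volume-to-surface relation), giving 3.28977e+10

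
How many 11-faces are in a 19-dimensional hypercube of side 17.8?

Choose 11 of 19 axes to span the face (C(19,11) = 75582 ways), then fix each of the remaining 8 coordinates at one of its two extreme values (2^8 = 256 ways): 75582·256 = 19348992.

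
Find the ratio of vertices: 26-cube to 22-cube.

The 26-cube has 2^26 = 67108864 vertices. The 22-cube has 2^22 = 4194304 vertices. Ratio: 67108864/4194304 = 16.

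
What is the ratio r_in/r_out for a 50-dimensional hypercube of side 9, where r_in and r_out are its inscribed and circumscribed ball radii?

r_in / r_out = (9/2) / (9√50/2) = 1/√50 ≈ 0.141421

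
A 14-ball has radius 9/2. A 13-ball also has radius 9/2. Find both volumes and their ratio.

V_14(4.5) ≈ 8.36746e+08. V_13(4.5) ≈ 2.82556e+08. Ratio V_14/V_13 ≈ 2.961.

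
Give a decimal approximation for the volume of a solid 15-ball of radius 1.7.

The n-ball volume is π^(n/2)·r^n/Γ(n/2+1). With n=15, r=1.7: V ≈ 1091.85.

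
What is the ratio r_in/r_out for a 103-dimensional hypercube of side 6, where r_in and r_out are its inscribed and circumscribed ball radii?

r_in = 6/2 (half the side); r_out = 6√103/2 (half the diagonal). Ratio = 1/√103 ≈ 0.0985329.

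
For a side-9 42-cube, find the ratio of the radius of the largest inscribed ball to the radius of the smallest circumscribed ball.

Ratio = (s/2)/(s√42/2) = 42^(-1/2) ≈ 0.154303.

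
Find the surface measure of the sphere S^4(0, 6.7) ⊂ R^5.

S_5(6.7) = 2·π^(5/2)·(6.7)^4 / Γ(5/2) ≈ 53035.6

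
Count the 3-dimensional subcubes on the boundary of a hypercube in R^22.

f_3(22-cube) = (22 choose 3) · 2^19 = 807403520.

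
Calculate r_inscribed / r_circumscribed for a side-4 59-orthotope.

Ratio = (s/2)/(s√59/2) = 59^(-1/2) ≈ 0.130189.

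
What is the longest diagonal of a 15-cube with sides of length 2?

The space diagonal of an n-cube of side s is s√n. Here 2·√15 ≈ 7.74597.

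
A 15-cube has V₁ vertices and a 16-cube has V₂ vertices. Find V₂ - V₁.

V₁ = 2^15 = 32768. V₂ = 2^16 = 65536. V₂ - V₁ = 32768.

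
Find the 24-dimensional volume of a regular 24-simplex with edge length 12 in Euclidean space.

V_24 = √(25) · 12^24 / (24! · 2^(24/2)) ≈ 0.156406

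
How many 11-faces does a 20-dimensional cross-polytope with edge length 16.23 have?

Number of 11-faces = 2^(11+1) · C(20,11+1) = 4096 · 125970 = 515973120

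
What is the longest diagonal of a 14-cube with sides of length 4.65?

Diagonal = √14 · 4.65 ≈ 17.3987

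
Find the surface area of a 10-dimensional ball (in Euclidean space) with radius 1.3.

S = n·V_n(r)/r = 10·V_10(1.3)/1.3 (volume-to-surface relation), giving 270.432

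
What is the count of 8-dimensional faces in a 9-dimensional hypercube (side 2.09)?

An n-cube has C(n,k)·2^(n-k) k-faces. Here C(9,8)·2^1 = 9·2 = 18.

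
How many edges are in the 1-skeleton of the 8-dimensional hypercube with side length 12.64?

Number of 1-faces = C(8,1)·2^(8-1) = 8·128 = 1024.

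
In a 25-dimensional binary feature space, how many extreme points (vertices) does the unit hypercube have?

Number of vertices = 2^25 = 33554432.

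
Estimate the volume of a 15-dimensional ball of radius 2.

V_15(2) = π^(15/2) · (2)^15 / Γ(15/2 + 1) = 8388608·π^7/2027025 ≈ 12499.1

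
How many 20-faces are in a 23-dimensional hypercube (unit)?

f_20(23-cube) = (23 choose 20) · 2^3 = 14168.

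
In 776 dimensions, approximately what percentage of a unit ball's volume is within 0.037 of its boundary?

1 - (1-0.037)^776 ≈ 1 - 1.968e-13 ≈ (100 - 1.97e-11)%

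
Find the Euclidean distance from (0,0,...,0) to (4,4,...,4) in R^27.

Diagonal = √27 · 4 ≈ 20.7846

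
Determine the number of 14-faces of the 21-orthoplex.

Number of 14-faces = 2^(14+1) · C(21,14+1) = 32768 · 54264 = 1778122752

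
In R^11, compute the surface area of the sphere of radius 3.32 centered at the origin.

S = n·V_n(r)/r = 11·V_11(3.32)/3.32 (volume-to-surface relation), giving 3.37193e+06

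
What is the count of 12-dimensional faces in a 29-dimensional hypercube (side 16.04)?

An n-cube has C(n,k)·2^(n-k) k-faces. Here C(29,12)·2^17 = 51895935·131072 = 6802103992320.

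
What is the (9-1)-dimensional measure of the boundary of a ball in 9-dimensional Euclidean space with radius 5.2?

The surface area of an n-ball is 2π^(n/2) r^(n-1) / Γ(n/2). For n=9, r=5.2: 1.58704e+07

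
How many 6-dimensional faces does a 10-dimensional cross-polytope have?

Number of 6-faces = 2^(6+1) · C(10,6+1) = 128 · 120 = 15360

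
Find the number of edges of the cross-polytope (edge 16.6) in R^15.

Number of 1-faces = 2^(1+1) · C(15,1+1) = 4 · 105 = 420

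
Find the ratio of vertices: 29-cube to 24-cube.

The 29-cube has 2^29 = 536870912 vertices. The 24-cube has 2^24 = 16777216 vertices. Ratio: 536870912/16777216 = 32.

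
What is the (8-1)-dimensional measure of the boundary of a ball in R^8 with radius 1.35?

|∂B_8(1.35)| ≈ 265.347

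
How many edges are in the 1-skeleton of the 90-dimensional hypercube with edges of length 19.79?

Each of the 2^90 = 1237940039285380274899124224 vertices has degree 90; total edges = 90·2^90/2 = 55707301767842112370460590080.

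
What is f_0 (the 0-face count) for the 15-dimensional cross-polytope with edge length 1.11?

An n-cross-polytope has 2^(k+1)·C(n,k+1) k-faces. Here 2^1·C(15,1) = 2·15 = 30.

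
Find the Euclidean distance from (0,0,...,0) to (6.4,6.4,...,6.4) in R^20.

||(6.4,6.4,...,6.4)|| = √(20)·6.4 ≈ 28.6217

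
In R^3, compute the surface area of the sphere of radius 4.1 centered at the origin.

The surface area of an n-ball is 2π^(n/2) r^(n-1) / Γ(n/2). For n=3, r=4.1: 4πr² = 4π·(4.1)² ≈ 211.241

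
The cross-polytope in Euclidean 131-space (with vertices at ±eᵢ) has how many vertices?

Number of vertices = 2n = 262.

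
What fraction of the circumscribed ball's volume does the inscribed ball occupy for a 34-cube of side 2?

V_in / V_out = (r_in/r_out)^34 = (1/√34)^34 = 34^(-34/2) ≈ 9.22271e-27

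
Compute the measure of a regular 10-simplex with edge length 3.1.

V_10 = √(11) · 3.1^10 / (10! · 2^(10/2)) ≈ 0.00234099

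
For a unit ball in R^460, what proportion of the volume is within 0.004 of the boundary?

Shell fraction = 1 - (1-0.004)^460 ≈ 0.841768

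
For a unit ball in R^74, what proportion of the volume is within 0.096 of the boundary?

Shell fraction = 1 - (1-0.096)^74 ≈ 0.999429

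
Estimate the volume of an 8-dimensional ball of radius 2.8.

The n-ball volume is π^(n/2)·r^n/Γ(n/2+1). With n=8, r=2.8: V ≈ 15333.9.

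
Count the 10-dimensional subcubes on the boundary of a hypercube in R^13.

An n-cube has C(n,k)·2^(n-k) k-faces. Here C(13,10)·2^3 = 286·8 = 2288.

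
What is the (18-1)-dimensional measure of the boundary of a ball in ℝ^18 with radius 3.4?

S = n·V_n(r)/r = 18·V_18(3.4)/3.4 (volume-to-surface relation), giving 1.60325e+09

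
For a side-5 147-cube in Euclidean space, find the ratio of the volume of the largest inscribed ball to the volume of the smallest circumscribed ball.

The radii are 5/2 and 5√147/2, so the volume ratio is (1/√147)^147 = 147^{-147/2} ≈ 5.03705e-160.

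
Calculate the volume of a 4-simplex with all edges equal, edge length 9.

V = (9^4 / 4!) · √((4+1) / 2^4) ≈ 152.821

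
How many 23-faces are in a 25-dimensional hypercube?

Choose 23 of 25 axes to span the face (C(25,23) = 300 ways), then fix each of the remaining 2 coordinates at one of its two extreme values (2^2 = 4 ways): 300·4 = 1200.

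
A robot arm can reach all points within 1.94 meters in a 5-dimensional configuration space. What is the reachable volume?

Volume = π^{5/2}·(1.94)^5/Γ(7/2) ≈ 144.646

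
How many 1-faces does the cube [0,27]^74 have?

The 74-cube has n·2^(n-1) = 74·2^73 = 74·9444732965739290427392 = 698910239464707491627008 edges.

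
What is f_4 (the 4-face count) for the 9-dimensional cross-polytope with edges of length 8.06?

Number of 4-faces = 2^(4+1) · C(9,4+1) = 32 · 126 = 4032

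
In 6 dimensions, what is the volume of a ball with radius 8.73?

The n-ball volume is π^(n/2)·r^n/Γ(n/2+1). With n=6, r=8.73: V ≈ 2.28762e+06.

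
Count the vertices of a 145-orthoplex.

An n-cross-polytope has 2n vertices; here n = 145, giving 290.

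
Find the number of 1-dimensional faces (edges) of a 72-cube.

Each of the 2^72 = 4722366482869645213696 vertices has degree 72; total edges = 72·2^72/2 = 170005193383307227693056.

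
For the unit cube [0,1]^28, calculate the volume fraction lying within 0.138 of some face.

The inner cube has side 1-2·0.138 = 0.724 and volume (0.724)^28 ≈ 0.0001182, so the shell holds 0.999882 of the volume.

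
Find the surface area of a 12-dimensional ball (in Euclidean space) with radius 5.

S_12(5) = 2·π^(12/2)·(5)^11 / Γ(12/2) = 9765625·π^6/12 ≈ 7.82381e+08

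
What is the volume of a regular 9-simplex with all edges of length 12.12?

For a regular n-simplex with edge a, V = (a^n / n!)·√((n+1)/2^n). With a=12.12, n=9: V ≈ 2173.33.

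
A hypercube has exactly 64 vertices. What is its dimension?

Since 2^n = 64, we have n = 6.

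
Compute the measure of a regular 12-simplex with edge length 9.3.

For a regular n-simplex with edge a, V = (a^n / n!)·√((n+1)/2^n). With a=9.3, n=12: V ≈ 49.2323.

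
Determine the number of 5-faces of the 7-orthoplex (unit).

Each 5-face is the convex hull of 6 vertices, one chosen as ±e_i from each of 6 distinct axes: 2^6·C(7,6) = 448.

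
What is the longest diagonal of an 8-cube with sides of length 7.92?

d = √(7.92² + 7.92² + ... + 7.92²) [8 terms] = √(8·7.92²) = 7.92√8 ≈ 22.4011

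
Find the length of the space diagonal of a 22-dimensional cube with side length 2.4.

d = √(2.4² + 2.4² + ... + 2.4²) [22 terms] = √(22·2.4²) = 2.4√22 ≈ 11.257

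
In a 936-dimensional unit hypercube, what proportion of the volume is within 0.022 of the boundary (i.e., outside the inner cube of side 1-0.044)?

1 - (1 - 2·0.022)^936 = 1 - 0.956^936 ≈ 1 - 5.112e-19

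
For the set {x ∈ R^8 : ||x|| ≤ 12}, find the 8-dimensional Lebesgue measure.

V_8(12) = π^(8/2) · (12)^8 / Γ(8/2 + 1) = 17915904·π^4 ≈ 1.74517e+09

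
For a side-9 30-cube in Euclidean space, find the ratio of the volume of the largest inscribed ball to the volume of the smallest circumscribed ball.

Volume scales as r^n, and r_in/r_out = 1/√30, giving (1/√30)^30 ≈ 6.96917e-23.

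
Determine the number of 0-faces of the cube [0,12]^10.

f_0(10-cube) = (10 choose 0) · 2^10 = 1024.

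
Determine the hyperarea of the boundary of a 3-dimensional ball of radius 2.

S_3(2) = 2·π^(3/2)·(2)^2 / Γ(3/2) = 4πr² = 4π·(2)² ≈ 50.2655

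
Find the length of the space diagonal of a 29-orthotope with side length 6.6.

Diagonal = √29 · 6.6 ≈ 35.5421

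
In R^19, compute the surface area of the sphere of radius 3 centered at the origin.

S_19(3) = 2·π^(19/2)·(3)^18 / Γ(19/2) = 4897760256·π^9/425425 ≈ 3.43181e+08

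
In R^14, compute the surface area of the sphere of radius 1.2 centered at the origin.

|∂B_14(1.2)| ≈ 89.7641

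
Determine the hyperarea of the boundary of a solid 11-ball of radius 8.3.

|∂B_11(8.3)| ≈ 3.21572e+10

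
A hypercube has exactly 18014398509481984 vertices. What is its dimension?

The n-cube has 2^n vertices, and 18014398509481984 = 2^54, so n = 54.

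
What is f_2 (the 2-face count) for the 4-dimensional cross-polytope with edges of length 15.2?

f_2(4-orthoplex) = 2^3 · (4 choose 3) = 32.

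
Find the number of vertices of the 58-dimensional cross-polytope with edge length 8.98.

Number of vertices = 2n = 116.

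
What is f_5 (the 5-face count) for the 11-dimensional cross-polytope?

f_5(11-orthoplex) = 2^6 · (11 choose 6) = 29568.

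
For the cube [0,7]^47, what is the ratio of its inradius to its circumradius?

r_in / r_out = (7/2) / (7√47/2) = 1/√47 ≈ 0.145865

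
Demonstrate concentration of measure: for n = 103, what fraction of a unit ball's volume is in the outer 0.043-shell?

1 - (1-0.043)^103 ≈ 0.989187 ≈ 98.92%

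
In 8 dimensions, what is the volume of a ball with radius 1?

V_8(1) = π^(8/2) · (1)^8 / Γ(8/2 + 1) = π^4/24 ≈ 4.05871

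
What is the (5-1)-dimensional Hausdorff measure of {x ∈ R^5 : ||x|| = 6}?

The surface area of an n-ball is 2π^(n/2) r^(n-1) / Γ(n/2). For n=5, r=6: 3456·π^2 ≈ 34109.4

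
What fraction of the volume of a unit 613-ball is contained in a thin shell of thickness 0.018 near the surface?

1 - (1-0.018)^613 ≈ 0.999985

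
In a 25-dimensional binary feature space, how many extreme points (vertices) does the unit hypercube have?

Number of vertices = 2^25 = 33554432.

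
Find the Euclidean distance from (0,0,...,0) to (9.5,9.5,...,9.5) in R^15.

||(9.5,9.5,...,9.5)|| = √(15)·9.5 ≈ 36.7933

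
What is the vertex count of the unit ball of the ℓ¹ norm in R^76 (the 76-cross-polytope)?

Number of vertices = 2n = 152.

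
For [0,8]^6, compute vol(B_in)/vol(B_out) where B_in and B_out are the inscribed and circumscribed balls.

Volume scales as r^n, and r_in/r_out = 1/√6, giving (1/√6)^6 ≈ 0.00462963.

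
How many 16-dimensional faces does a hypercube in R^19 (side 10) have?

Choose 16 of 19 axes to span the face (C(19,16) = 969 ways), then fix each of the remaining 3 coordinates at one of its two extreme values (2^3 = 8 ways): 969·8 = 7752.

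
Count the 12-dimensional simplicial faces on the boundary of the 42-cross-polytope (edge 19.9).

An n-cross-polytope has 2^(k+1)·C(n,k+1) k-faces. Here 2^13·C(42,13) = 8192·25518731280 = 209049446645760.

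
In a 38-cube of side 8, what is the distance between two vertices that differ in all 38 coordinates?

Diagonal = √38 · 8 ≈ 49.3153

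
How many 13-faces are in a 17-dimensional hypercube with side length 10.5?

Number of 13-faces = C(17,13) · 2^(17-13) = 2380 · 16 = 38080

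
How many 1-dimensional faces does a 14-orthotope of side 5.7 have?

An n-cube has C(n,k)·2^(n-k) k-faces. Here C(14,1)·2^13 = 14·8192 = 114688.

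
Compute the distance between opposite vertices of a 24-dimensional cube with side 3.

||(3,3,...,3)|| = √(24)·3 ≈ 14.6969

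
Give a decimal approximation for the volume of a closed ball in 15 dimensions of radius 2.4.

V_15(2.4) = π^(15/2) · (2.4)^15 / Γ(15/2 + 1) ≈ 192574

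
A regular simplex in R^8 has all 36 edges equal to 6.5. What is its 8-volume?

V_8 = √(9) · 6.5^8 / (8! · 2^(8/2)) ≈ 14.8179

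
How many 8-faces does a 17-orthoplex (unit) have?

f_8(17-orthoplex) = 2^9 · (17 choose 9) = 12446720.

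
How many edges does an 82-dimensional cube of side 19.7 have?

Each of the 2^82 = 4835703278458516698824704 vertices has degree 82; total edges = 82·2^82/2 = 198263834416799184651812864.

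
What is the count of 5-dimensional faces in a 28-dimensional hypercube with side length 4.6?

Choose 5 of 28 axes to span the face (C(28,5) = 98280 ways), then fix each of the remaining 23 coordinates at one of its two extreme values (2^23 = 8388608 ways): 98280·8388608 = 824432394240.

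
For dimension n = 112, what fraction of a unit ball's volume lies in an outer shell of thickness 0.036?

1 - (1-0.036)^112 ≈ 0.983532 ≈ 98.35%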